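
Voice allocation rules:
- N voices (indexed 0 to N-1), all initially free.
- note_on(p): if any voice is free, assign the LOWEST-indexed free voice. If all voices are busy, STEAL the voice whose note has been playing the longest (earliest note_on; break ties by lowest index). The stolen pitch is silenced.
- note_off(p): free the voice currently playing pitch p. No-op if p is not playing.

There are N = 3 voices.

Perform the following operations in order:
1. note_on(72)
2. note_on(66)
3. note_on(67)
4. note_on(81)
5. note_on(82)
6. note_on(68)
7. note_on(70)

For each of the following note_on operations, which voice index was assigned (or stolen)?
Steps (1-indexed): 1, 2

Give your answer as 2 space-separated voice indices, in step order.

Op 1: note_on(72): voice 0 is free -> assigned | voices=[72 - -]
Op 2: note_on(66): voice 1 is free -> assigned | voices=[72 66 -]
Op 3: note_on(67): voice 2 is free -> assigned | voices=[72 66 67]
Op 4: note_on(81): all voices busy, STEAL voice 0 (pitch 72, oldest) -> assign | voices=[81 66 67]
Op 5: note_on(82): all voices busy, STEAL voice 1 (pitch 66, oldest) -> assign | voices=[81 82 67]
Op 6: note_on(68): all voices busy, STEAL voice 2 (pitch 67, oldest) -> assign | voices=[81 82 68]
Op 7: note_on(70): all voices busy, STEAL voice 0 (pitch 81, oldest) -> assign | voices=[70 82 68]

Answer: 0 1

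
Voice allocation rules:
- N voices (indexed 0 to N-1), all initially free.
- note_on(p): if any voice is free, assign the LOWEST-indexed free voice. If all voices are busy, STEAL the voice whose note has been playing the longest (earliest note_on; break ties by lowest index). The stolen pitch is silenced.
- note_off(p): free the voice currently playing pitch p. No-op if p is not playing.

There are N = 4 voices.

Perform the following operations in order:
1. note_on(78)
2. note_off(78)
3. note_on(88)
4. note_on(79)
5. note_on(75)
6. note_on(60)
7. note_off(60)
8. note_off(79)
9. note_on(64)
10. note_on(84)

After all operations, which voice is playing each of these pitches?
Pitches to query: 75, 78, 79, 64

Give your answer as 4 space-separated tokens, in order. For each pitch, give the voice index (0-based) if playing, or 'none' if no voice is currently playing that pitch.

Answer: 2 none none 1

Derivation:
Op 1: note_on(78): voice 0 is free -> assigned | voices=[78 - - -]
Op 2: note_off(78): free voice 0 | voices=[- - - -]
Op 3: note_on(88): voice 0 is free -> assigned | voices=[88 - - -]
Op 4: note_on(79): voice 1 is free -> assigned | voices=[88 79 - -]
Op 5: note_on(75): voice 2 is free -> assigned | voices=[88 79 75 -]
Op 6: note_on(60): voice 3 is free -> assigned | voices=[88 79 75 60]
Op 7: note_off(60): free voice 3 | voices=[88 79 75 -]
Op 8: note_off(79): free voice 1 | voices=[88 - 75 -]
Op 9: note_on(64): voice 1 is free -> assigned | voices=[88 64 75 -]
Op 10: note_on(84): voice 3 is free -> assigned | voices=[88 64 75 84]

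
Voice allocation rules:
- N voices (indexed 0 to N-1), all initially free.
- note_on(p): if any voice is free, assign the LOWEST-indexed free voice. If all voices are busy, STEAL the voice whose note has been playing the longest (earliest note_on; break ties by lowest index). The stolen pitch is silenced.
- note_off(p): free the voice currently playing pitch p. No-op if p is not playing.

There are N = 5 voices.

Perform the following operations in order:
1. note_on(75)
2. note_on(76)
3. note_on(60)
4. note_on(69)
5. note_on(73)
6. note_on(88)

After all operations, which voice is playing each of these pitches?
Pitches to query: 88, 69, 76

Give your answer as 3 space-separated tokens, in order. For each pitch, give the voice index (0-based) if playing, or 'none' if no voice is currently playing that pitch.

Answer: 0 3 1

Derivation:
Op 1: note_on(75): voice 0 is free -> assigned | voices=[75 - - - -]
Op 2: note_on(76): voice 1 is free -> assigned | voices=[75 76 - - -]
Op 3: note_on(60): voice 2 is free -> assigned | voices=[75 76 60 - -]
Op 4: note_on(69): voice 3 is free -> assigned | voices=[75 76 60 69 -]
Op 5: note_on(73): voice 4 is free -> assigned | voices=[75 76 60 69 73]
Op 6: note_on(88): all voices busy, STEAL voice 0 (pitch 75, oldest) -> assign | voices=[88 76 60 69 73]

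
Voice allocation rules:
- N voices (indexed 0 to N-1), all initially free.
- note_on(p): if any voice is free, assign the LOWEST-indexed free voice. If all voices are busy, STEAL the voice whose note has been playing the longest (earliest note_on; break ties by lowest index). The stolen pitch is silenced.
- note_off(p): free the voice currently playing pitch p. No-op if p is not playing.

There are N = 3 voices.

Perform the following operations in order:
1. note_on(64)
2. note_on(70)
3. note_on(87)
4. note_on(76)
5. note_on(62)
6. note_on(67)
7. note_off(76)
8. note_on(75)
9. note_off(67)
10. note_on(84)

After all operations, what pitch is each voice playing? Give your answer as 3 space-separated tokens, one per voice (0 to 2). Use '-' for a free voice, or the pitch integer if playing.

Op 1: note_on(64): voice 0 is free -> assigned | voices=[64 - -]
Op 2: note_on(70): voice 1 is free -> assigned | voices=[64 70 -]
Op 3: note_on(87): voice 2 is free -> assigned | voices=[64 70 87]
Op 4: note_on(76): all voices busy, STEAL voice 0 (pitch 64, oldest) -> assign | voices=[76 70 87]
Op 5: note_on(62): all voices busy, STEAL voice 1 (pitch 70, oldest) -> assign | voices=[76 62 87]
Op 6: note_on(67): all voices busy, STEAL voice 2 (pitch 87, oldest) -> assign | voices=[76 62 67]
Op 7: note_off(76): free voice 0 | voices=[- 62 67]
Op 8: note_on(75): voice 0 is free -> assigned | voices=[75 62 67]
Op 9: note_off(67): free voice 2 | voices=[75 62 -]
Op 10: note_on(84): voice 2 is free -> assigned | voices=[75 62 84]

Answer: 75 62 84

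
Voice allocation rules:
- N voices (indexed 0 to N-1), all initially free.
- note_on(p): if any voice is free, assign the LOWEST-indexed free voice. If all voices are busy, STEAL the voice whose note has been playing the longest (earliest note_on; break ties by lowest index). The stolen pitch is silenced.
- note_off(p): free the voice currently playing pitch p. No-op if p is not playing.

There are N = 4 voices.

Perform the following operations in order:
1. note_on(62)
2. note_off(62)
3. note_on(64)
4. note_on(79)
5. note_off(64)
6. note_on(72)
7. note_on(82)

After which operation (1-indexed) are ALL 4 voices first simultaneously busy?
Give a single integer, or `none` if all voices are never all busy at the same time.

Answer: none

Derivation:
Op 1: note_on(62): voice 0 is free -> assigned | voices=[62 - - -]
Op 2: note_off(62): free voice 0 | voices=[- - - -]
Op 3: note_on(64): voice 0 is free -> assigned | voices=[64 - - -]
Op 4: note_on(79): voice 1 is free -> assigned | voices=[64 79 - -]
Op 5: note_off(64): free voice 0 | voices=[- 79 - -]
Op 6: note_on(72): voice 0 is free -> assigned | voices=[72 79 - -]
Op 7: note_on(82): voice 2 is free -> assigned | voices=[72 79 82 -]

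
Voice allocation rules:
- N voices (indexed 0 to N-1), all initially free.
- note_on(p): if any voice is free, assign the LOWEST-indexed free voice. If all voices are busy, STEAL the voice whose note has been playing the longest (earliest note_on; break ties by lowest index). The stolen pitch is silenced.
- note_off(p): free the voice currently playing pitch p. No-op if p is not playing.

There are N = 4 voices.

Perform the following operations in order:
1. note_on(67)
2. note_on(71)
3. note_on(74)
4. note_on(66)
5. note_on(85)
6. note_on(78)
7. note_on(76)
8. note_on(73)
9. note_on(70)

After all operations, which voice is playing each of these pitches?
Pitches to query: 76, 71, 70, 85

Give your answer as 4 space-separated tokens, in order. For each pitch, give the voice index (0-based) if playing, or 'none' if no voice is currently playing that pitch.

Answer: 2 none 0 none

Derivation:
Op 1: note_on(67): voice 0 is free -> assigned | voices=[67 - - -]
Op 2: note_on(71): voice 1 is free -> assigned | voices=[67 71 - -]
Op 3: note_on(74): voice 2 is free -> assigned | voices=[67 71 74 -]
Op 4: note_on(66): voice 3 is free -> assigned | voices=[67 71 74 66]
Op 5: note_on(85): all voices busy, STEAL voice 0 (pitch 67, oldest) -> assign | voices=[85 71 74 66]
Op 6: note_on(78): all voices busy, STEAL voice 1 (pitch 71, oldest) -> assign | voices=[85 78 74 66]
Op 7: note_on(76): all voices busy, STEAL voice 2 (pitch 74, oldest) -> assign | voices=[85 78 76 66]
Op 8: note_on(73): all voices busy, STEAL voice 3 (pitch 66, oldest) -> assign | voices=[85 78 76 73]
Op 9: note_on(70): all voices busy, STEAL voice 0 (pitch 85, oldest) -> assign | voices=[70 78 76 73]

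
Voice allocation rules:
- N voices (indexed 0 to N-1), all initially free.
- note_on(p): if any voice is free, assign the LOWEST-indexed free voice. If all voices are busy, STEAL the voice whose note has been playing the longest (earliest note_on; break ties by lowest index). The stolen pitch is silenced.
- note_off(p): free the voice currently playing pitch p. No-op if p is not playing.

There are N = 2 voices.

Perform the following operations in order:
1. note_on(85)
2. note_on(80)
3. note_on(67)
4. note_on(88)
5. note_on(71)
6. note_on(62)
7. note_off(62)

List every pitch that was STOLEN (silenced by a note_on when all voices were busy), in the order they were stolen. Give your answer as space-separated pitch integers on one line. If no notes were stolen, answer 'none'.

Op 1: note_on(85): voice 0 is free -> assigned | voices=[85 -]
Op 2: note_on(80): voice 1 is free -> assigned | voices=[85 80]
Op 3: note_on(67): all voices busy, STEAL voice 0 (pitch 85, oldest) -> assign | voices=[67 80]
Op 4: note_on(88): all voices busy, STEAL voice 1 (pitch 80, oldest) -> assign | voices=[67 88]
Op 5: note_on(71): all voices busy, STEAL voice 0 (pitch 67, oldest) -> assign | voices=[71 88]
Op 6: note_on(62): all voices busy, STEAL voice 1 (pitch 88, oldest) -> assign | voices=[71 62]
Op 7: note_off(62): free voice 1 | voices=[71 -]

Answer: 85 80 67 88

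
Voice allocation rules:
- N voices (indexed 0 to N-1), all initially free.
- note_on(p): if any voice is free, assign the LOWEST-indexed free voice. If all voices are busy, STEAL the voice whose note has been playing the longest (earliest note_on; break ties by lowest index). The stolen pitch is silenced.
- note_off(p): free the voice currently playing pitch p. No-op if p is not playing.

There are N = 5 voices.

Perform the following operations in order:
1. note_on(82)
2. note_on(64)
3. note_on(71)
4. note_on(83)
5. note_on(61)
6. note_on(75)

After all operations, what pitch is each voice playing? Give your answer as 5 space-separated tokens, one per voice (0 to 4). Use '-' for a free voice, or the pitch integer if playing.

Answer: 75 64 71 83 61

Derivation:
Op 1: note_on(82): voice 0 is free -> assigned | voices=[82 - - - -]
Op 2: note_on(64): voice 1 is free -> assigned | voices=[82 64 - - -]
Op 3: note_on(71): voice 2 is free -> assigned | voices=[82 64 71 - -]
Op 4: note_on(83): voice 3 is free -> assigned | voices=[82 64 71 83 -]
Op 5: note_on(61): voice 4 is free -> assigned | voices=[82 64 71 83 61]
Op 6: note_on(75): all voices busy, STEAL voice 0 (pitch 82, oldest) -> assign | voices=[75 64 71 83 61]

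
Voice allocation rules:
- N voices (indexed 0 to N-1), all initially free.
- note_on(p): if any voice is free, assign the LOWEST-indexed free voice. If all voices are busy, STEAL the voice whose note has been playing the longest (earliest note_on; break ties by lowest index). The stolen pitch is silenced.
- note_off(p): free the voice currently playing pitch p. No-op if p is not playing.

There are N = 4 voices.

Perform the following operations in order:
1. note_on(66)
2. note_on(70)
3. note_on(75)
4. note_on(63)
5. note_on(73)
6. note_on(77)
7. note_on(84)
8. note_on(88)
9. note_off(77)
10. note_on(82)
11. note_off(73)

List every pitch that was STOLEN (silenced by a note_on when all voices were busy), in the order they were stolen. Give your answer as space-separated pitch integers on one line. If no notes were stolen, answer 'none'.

Op 1: note_on(66): voice 0 is free -> assigned | voices=[66 - - -]
Op 2: note_on(70): voice 1 is free -> assigned | voices=[66 70 - -]
Op 3: note_on(75): voice 2 is free -> assigned | voices=[66 70 75 -]
Op 4: note_on(63): voice 3 is free -> assigned | voices=[66 70 75 63]
Op 5: note_on(73): all voices busy, STEAL voice 0 (pitch 66, oldest) -> assign | voices=[73 70 75 63]
Op 6: note_on(77): all voices busy, STEAL voice 1 (pitch 70, oldest) -> assign | voices=[73 77 75 63]
Op 7: note_on(84): all voices busy, STEAL voice 2 (pitch 75, oldest) -> assign | voices=[73 77 84 63]
Op 8: note_on(88): all voices busy, STEAL voice 3 (pitch 63, oldest) -> assign | voices=[73 77 84 88]
Op 9: note_off(77): free voice 1 | voices=[73 - 84 88]
Op 10: note_on(82): voice 1 is free -> assigned | voices=[73 82 84 88]
Op 11: note_off(73): free voice 0 | voices=[- 82 84 88]

Answer: 66 70 75 63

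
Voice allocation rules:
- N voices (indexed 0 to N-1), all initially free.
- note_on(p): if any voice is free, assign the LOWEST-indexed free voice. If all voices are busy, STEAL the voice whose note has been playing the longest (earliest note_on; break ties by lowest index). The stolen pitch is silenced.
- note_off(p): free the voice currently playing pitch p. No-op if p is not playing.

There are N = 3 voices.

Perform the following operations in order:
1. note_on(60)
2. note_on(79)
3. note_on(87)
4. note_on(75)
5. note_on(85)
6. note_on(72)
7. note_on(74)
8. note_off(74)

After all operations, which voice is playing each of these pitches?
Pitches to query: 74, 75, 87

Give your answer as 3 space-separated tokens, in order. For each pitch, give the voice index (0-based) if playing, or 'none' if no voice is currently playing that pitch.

Answer: none none none

Derivation:
Op 1: note_on(60): voice 0 is free -> assigned | voices=[60 - -]
Op 2: note_on(79): voice 1 is free -> assigned | voices=[60 79 -]
Op 3: note_on(87): voice 2 is free -> assigned | voices=[60 79 87]
Op 4: note_on(75): all voices busy, STEAL voice 0 (pitch 60, oldest) -> assign | voices=[75 79 87]
Op 5: note_on(85): all voices busy, STEAL voice 1 (pitch 79, oldest) -> assign | voices=[75 85 87]
Op 6: note_on(72): all voices busy, STEAL voice 2 (pitch 87, oldest) -> assign | voices=[75 85 72]
Op 7: note_on(74): all voices busy, STEAL voice 0 (pitch 75, oldest) -> assign | voices=[74 85 72]
Op 8: note_off(74): free voice 0 | voices=[- 85 72]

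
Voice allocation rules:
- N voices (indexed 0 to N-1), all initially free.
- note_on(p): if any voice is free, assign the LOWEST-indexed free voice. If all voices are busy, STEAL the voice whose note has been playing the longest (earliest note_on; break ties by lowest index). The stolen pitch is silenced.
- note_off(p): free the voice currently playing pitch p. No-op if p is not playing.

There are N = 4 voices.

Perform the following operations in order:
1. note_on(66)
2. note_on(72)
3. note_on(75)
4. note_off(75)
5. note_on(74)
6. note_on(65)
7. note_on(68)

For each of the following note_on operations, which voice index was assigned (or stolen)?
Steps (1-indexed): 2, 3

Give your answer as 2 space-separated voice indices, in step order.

Answer: 1 2

Derivation:
Op 1: note_on(66): voice 0 is free -> assigned | voices=[66 - - -]
Op 2: note_on(72): voice 1 is free -> assigned | voices=[66 72 - -]
Op 3: note_on(75): voice 2 is free -> assigned | voices=[66 72 75 -]
Op 4: note_off(75): free voice 2 | voices=[66 72 - -]
Op 5: note_on(74): voice 2 is free -> assigned | voices=[66 72 74 -]
Op 6: note_on(65): voice 3 is free -> assigned | voices=[66 72 74 65]
Op 7: note_on(68): all voices busy, STEAL voice 0 (pitch 66, oldest) -> assign | voices=[68 72 74 65]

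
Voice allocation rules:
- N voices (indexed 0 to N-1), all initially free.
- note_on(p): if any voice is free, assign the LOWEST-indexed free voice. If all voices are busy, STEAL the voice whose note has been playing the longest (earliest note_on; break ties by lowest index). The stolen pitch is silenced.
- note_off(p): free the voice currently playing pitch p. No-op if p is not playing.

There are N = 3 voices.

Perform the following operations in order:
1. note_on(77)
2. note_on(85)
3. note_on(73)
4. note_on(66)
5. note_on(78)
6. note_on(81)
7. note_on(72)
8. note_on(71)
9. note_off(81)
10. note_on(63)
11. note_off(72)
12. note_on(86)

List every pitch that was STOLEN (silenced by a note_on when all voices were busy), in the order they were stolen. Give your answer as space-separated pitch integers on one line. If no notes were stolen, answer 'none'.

Op 1: note_on(77): voice 0 is free -> assigned | voices=[77 - -]
Op 2: note_on(85): voice 1 is free -> assigned | voices=[77 85 -]
Op 3: note_on(73): voice 2 is free -> assigned | voices=[77 85 73]
Op 4: note_on(66): all voices busy, STEAL voice 0 (pitch 77, oldest) -> assign | voices=[66 85 73]
Op 5: note_on(78): all voices busy, STEAL voice 1 (pitch 85, oldest) -> assign | voices=[66 78 73]
Op 6: note_on(81): all voices busy, STEAL voice 2 (pitch 73, oldest) -> assign | voices=[66 78 81]
Op 7: note_on(72): all voices busy, STEAL voice 0 (pitch 66, oldest) -> assign | voices=[72 78 81]
Op 8: note_on(71): all voices busy, STEAL voice 1 (pitch 78, oldest) -> assign | voices=[72 71 81]
Op 9: note_off(81): free voice 2 | voices=[72 71 -]
Op 10: note_on(63): voice 2 is free -> assigned | voices=[72 71 63]
Op 11: note_off(72): free voice 0 | voices=[- 71 63]
Op 12: note_on(86): voice 0 is free -> assigned | voices=[86 71 63]

Answer: 77 85 73 66 78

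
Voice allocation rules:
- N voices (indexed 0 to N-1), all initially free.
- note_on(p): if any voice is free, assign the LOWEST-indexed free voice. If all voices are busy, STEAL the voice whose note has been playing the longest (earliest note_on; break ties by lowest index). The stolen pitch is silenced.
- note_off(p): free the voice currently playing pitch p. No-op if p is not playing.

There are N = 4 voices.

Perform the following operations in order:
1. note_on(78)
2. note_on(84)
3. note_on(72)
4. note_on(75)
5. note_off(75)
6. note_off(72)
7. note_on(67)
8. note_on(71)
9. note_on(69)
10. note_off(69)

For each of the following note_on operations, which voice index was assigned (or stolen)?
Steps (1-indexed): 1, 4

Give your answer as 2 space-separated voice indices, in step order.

Op 1: note_on(78): voice 0 is free -> assigned | voices=[78 - - -]
Op 2: note_on(84): voice 1 is free -> assigned | voices=[78 84 - -]
Op 3: note_on(72): voice 2 is free -> assigned | voices=[78 84 72 -]
Op 4: note_on(75): voice 3 is free -> assigned | voices=[78 84 72 75]
Op 5: note_off(75): free voice 3 | voices=[78 84 72 -]
Op 6: note_off(72): free voice 2 | voices=[78 84 - -]
Op 7: note_on(67): voice 2 is free -> assigned | voices=[78 84 67 -]
Op 8: note_on(71): voice 3 is free -> assigned | voices=[78 84 67 71]
Op 9: note_on(69): all voices busy, STEAL voice 0 (pitch 78, oldest) -> assign | voices=[69 84 67 71]
Op 10: note_off(69): free voice 0 | voices=[- 84 67 71]

Answer: 0 3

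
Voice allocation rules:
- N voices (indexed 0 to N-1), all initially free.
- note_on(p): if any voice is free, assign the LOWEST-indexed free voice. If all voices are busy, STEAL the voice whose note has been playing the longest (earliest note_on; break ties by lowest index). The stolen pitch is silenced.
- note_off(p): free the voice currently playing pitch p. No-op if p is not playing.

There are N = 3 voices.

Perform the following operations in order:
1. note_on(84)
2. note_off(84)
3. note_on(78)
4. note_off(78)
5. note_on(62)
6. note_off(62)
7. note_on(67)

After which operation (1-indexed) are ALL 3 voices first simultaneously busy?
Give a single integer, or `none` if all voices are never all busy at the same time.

Op 1: note_on(84): voice 0 is free -> assigned | voices=[84 - -]
Op 2: note_off(84): free voice 0 | voices=[- - -]
Op 3: note_on(78): voice 0 is free -> assigned | voices=[78 - -]
Op 4: note_off(78): free voice 0 | voices=[- - -]
Op 5: note_on(62): voice 0 is free -> assigned | voices=[62 - -]
Op 6: note_off(62): free voice 0 | voices=[- - -]
Op 7: note_on(67): voice 0 is free -> assigned | voices=[67 - -]

Answer: none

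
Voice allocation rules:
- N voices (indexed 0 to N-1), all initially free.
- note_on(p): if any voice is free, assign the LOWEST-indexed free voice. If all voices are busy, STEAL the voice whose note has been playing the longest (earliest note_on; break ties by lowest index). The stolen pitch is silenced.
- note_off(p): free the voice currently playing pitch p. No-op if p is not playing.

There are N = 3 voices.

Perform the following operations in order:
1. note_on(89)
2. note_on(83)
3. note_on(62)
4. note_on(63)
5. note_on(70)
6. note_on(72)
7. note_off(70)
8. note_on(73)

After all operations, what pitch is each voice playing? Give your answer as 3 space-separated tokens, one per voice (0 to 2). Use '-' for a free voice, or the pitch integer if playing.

Op 1: note_on(89): voice 0 is free -> assigned | voices=[89 - -]
Op 2: note_on(83): voice 1 is free -> assigned | voices=[89 83 -]
Op 3: note_on(62): voice 2 is free -> assigned | voices=[89 83 62]
Op 4: note_on(63): all voices busy, STEAL voice 0 (pitch 89, oldest) -> assign | voices=[63 83 62]
Op 5: note_on(70): all voices busy, STEAL voice 1 (pitch 83, oldest) -> assign | voices=[63 70 62]
Op 6: note_on(72): all voices busy, STEAL voice 2 (pitch 62, oldest) -> assign | voices=[63 70 72]
Op 7: note_off(70): free voice 1 | voices=[63 - 72]
Op 8: note_on(73): voice 1 is free -> assigned | voices=[63 73 72]

Answer: 63 73 72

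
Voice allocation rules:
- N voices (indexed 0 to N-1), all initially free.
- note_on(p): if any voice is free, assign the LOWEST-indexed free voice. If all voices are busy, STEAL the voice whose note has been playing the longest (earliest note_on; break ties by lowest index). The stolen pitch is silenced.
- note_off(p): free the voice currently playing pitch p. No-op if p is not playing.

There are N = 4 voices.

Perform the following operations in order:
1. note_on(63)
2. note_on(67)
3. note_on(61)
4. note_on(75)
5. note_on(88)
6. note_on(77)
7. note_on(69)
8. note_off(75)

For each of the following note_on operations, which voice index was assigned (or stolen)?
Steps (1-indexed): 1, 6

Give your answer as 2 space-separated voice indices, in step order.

Op 1: note_on(63): voice 0 is free -> assigned | voices=[63 - - -]
Op 2: note_on(67): voice 1 is free -> assigned | voices=[63 67 - -]
Op 3: note_on(61): voice 2 is free -> assigned | voices=[63 67 61 -]
Op 4: note_on(75): voice 3 is free -> assigned | voices=[63 67 61 75]
Op 5: note_on(88): all voices busy, STEAL voice 0 (pitch 63, oldest) -> assign | voices=[88 67 61 75]
Op 6: note_on(77): all voices busy, STEAL voice 1 (pitch 67, oldest) -> assign | voices=[88 77 61 75]
Op 7: note_on(69): all voices busy, STEAL voice 2 (pitch 61, oldest) -> assign | voices=[88 77 69 75]
Op 8: note_off(75): free voice 3 | voices=[88 77 69 -]

Answer: 0 1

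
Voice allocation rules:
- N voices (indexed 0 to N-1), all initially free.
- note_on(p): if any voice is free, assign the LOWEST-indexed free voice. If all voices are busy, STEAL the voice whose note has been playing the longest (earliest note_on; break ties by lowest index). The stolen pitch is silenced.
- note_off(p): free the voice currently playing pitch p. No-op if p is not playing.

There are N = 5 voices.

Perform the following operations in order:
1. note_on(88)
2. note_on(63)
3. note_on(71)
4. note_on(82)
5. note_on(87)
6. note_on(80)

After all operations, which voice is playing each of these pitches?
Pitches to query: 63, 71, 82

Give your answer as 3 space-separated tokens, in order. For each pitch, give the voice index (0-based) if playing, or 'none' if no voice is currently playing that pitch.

Answer: 1 2 3

Derivation:
Op 1: note_on(88): voice 0 is free -> assigned | voices=[88 - - - -]
Op 2: note_on(63): voice 1 is free -> assigned | voices=[88 63 - - -]
Op 3: note_on(71): voice 2 is free -> assigned | voices=[88 63 71 - -]
Op 4: note_on(82): voice 3 is free -> assigned | voices=[88 63 71 82 -]
Op 5: note_on(87): voice 4 is free -> assigned | voices=[88 63 71 82 87]
Op 6: note_on(80): all voices busy, STEAL voice 0 (pitch 88, oldest) -> assign | voices=[80 63 71 82 87]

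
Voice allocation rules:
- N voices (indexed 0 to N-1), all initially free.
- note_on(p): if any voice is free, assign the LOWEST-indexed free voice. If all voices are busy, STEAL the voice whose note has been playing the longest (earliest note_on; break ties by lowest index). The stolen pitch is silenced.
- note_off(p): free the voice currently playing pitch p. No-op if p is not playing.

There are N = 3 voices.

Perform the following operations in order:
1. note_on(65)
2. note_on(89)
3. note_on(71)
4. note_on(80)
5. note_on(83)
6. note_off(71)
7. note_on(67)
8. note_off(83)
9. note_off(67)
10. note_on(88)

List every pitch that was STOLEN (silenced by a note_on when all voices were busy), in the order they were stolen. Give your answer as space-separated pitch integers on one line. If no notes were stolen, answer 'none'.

Op 1: note_on(65): voice 0 is free -> assigned | voices=[65 - -]
Op 2: note_on(89): voice 1 is free -> assigned | voices=[65 89 -]
Op 3: note_on(71): voice 2 is free -> assigned | voices=[65 89 71]
Op 4: note_on(80): all voices busy, STEAL voice 0 (pitch 65, oldest) -> assign | voices=[80 89 71]
Op 5: note_on(83): all voices busy, STEAL voice 1 (pitch 89, oldest) -> assign | voices=[80 83 71]
Op 6: note_off(71): free voice 2 | voices=[80 83 -]
Op 7: note_on(67): voice 2 is free -> assigned | voices=[80 83 67]
Op 8: note_off(83): free voice 1 | voices=[80 - 67]
Op 9: note_off(67): free voice 2 | voices=[80 - -]
Op 10: note_on(88): voice 1 is free -> assigned | voices=[80 88 -]

Answer: 65 89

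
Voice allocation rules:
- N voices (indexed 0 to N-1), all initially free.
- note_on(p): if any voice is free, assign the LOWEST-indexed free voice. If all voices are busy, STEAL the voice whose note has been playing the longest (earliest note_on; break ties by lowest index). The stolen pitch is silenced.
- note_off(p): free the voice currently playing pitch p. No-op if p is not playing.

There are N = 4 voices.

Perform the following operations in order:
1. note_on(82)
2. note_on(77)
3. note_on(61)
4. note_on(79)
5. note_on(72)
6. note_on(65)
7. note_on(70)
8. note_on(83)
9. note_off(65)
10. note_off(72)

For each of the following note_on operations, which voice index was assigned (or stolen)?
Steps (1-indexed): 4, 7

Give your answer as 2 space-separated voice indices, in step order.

Op 1: note_on(82): voice 0 is free -> assigned | voices=[82 - - -]
Op 2: note_on(77): voice 1 is free -> assigned | voices=[82 77 - -]
Op 3: note_on(61): voice 2 is free -> assigned | voices=[82 77 61 -]
Op 4: note_on(79): voice 3 is free -> assigned | voices=[82 77 61 79]
Op 5: note_on(72): all voices busy, STEAL voice 0 (pitch 82, oldest) -> assign | voices=[72 77 61 79]
Op 6: note_on(65): all voices busy, STEAL voice 1 (pitch 77, oldest) -> assign | voices=[72 65 61 79]
Op 7: note_on(70): all voices busy, STEAL voice 2 (pitch 61, oldest) -> assign | voices=[72 65 70 79]
Op 8: note_on(83): all voices busy, STEAL voice 3 (pitch 79, oldest) -> assign | voices=[72 65 70 83]
Op 9: note_off(65): free voice 1 | voices=[72 - 70 83]
Op 10: note_off(72): free voice 0 | voices=[- - 70 83]

Answer: 3 2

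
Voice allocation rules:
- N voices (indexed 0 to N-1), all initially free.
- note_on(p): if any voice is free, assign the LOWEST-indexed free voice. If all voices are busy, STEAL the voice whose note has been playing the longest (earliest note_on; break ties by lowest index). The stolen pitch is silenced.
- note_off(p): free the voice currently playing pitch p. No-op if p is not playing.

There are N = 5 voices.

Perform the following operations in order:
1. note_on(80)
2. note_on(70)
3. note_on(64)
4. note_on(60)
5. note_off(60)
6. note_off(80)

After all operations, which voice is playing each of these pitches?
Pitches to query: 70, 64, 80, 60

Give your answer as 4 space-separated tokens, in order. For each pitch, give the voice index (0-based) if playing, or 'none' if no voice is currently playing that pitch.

Op 1: note_on(80): voice 0 is free -> assigned | voices=[80 - - - -]
Op 2: note_on(70): voice 1 is free -> assigned | voices=[80 70 - - -]
Op 3: note_on(64): voice 2 is free -> assigned | voices=[80 70 64 - -]
Op 4: note_on(60): voice 3 is free -> assigned | voices=[80 70 64 60 -]
Op 5: note_off(60): free voice 3 | voices=[80 70 64 - -]
Op 6: note_off(80): free voice 0 | voices=[- 70 64 - -]

Answer: 1 2 none none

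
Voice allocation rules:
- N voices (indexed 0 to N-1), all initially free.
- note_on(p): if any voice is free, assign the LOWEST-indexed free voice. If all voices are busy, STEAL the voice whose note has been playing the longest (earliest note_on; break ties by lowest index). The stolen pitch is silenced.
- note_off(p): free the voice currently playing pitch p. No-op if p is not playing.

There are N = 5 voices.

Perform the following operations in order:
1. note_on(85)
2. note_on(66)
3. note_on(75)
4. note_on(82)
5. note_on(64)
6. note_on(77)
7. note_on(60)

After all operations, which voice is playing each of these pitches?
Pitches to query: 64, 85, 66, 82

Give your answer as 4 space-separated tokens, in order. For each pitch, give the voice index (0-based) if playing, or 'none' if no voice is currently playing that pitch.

Answer: 4 none none 3

Derivation:
Op 1: note_on(85): voice 0 is free -> assigned | voices=[85 - - - -]
Op 2: note_on(66): voice 1 is free -> assigned | voices=[85 66 - - -]
Op 3: note_on(75): voice 2 is free -> assigned | voices=[85 66 75 - -]
Op 4: note_on(82): voice 3 is free -> assigned | voices=[85 66 75 82 -]
Op 5: note_on(64): voice 4 is free -> assigned | voices=[85 66 75 82 64]
Op 6: note_on(77): all voices busy, STEAL voice 0 (pitch 85, oldest) -> assign | voices=[77 66 75 82 64]
Op 7: note_on(60): all voices busy, STEAL voice 1 (pitch 66, oldest) -> assign | voices=[77 60 75 82 64]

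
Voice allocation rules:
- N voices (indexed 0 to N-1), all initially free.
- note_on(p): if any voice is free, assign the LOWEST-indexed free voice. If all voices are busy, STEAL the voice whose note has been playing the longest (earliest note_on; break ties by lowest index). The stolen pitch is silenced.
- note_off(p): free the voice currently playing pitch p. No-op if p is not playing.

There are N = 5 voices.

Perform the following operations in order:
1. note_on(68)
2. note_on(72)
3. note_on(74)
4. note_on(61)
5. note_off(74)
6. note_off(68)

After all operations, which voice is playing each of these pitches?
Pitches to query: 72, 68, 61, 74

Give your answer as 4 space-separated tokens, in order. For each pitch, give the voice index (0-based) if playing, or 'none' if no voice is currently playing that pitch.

Op 1: note_on(68): voice 0 is free -> assigned | voices=[68 - - - -]
Op 2: note_on(72): voice 1 is free -> assigned | voices=[68 72 - - -]
Op 3: note_on(74): voice 2 is free -> assigned | voices=[68 72 74 - -]
Op 4: note_on(61): voice 3 is free -> assigned | voices=[68 72 74 61 -]
Op 5: note_off(74): free voice 2 | voices=[68 72 - 61 -]
Op 6: note_off(68): free voice 0 | voices=[- 72 - 61 -]

Answer: 1 none 3 none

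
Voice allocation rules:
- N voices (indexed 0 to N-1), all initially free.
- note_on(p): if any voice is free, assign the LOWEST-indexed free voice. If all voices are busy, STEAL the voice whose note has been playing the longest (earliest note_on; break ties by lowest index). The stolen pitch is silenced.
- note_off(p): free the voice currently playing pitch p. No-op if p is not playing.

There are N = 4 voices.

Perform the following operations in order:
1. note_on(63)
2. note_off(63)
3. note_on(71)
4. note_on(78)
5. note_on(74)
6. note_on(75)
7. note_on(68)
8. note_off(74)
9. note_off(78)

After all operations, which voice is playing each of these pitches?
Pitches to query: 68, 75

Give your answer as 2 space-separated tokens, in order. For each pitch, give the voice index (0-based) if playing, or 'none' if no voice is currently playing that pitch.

Op 1: note_on(63): voice 0 is free -> assigned | voices=[63 - - -]
Op 2: note_off(63): free voice 0 | voices=[- - - -]
Op 3: note_on(71): voice 0 is free -> assigned | voices=[71 - - -]
Op 4: note_on(78): voice 1 is free -> assigned | voices=[71 78 - -]
Op 5: note_on(74): voice 2 is free -> assigned | voices=[71 78 74 -]
Op 6: note_on(75): voice 3 is free -> assigned | voices=[71 78 74 75]
Op 7: note_on(68): all voices busy, STEAL voice 0 (pitch 71, oldest) -> assign | voices=[68 78 74 75]
Op 8: note_off(74): free voice 2 | voices=[68 78 - 75]
Op 9: note_off(78): free voice 1 | voices=[68 - - 75]

Answer: 0 3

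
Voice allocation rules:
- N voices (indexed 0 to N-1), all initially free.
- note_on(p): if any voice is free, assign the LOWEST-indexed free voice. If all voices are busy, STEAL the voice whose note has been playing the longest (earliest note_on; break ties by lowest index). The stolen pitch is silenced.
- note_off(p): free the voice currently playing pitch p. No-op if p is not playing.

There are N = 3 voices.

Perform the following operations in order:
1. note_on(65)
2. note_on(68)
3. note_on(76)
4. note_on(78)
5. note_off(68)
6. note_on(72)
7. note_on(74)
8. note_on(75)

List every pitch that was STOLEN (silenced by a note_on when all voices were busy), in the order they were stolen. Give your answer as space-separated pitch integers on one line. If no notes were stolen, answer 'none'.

Op 1: note_on(65): voice 0 is free -> assigned | voices=[65 - -]
Op 2: note_on(68): voice 1 is free -> assigned | voices=[65 68 -]
Op 3: note_on(76): voice 2 is free -> assigned | voices=[65 68 76]
Op 4: note_on(78): all voices busy, STEAL voice 0 (pitch 65, oldest) -> assign | voices=[78 68 76]
Op 5: note_off(68): free voice 1 | voices=[78 - 76]
Op 6: note_on(72): voice 1 is free -> assigned | voices=[78 72 76]
Op 7: note_on(74): all voices busy, STEAL voice 2 (pitch 76, oldest) -> assign | voices=[78 72 74]
Op 8: note_on(75): all voices busy, STEAL voice 0 (pitch 78, oldest) -> assign | voices=[75 72 74]

Answer: 65 76 78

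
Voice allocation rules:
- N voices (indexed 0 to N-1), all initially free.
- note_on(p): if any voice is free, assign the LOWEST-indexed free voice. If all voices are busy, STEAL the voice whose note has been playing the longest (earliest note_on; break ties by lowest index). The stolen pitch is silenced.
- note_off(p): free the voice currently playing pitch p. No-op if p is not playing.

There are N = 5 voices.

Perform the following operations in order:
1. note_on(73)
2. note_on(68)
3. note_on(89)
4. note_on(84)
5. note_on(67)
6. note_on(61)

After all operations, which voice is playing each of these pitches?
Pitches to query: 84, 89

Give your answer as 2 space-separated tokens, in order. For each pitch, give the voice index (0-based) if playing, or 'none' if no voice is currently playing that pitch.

Op 1: note_on(73): voice 0 is free -> assigned | voices=[73 - - - -]
Op 2: note_on(68): voice 1 is free -> assigned | voices=[73 68 - - -]
Op 3: note_on(89): voice 2 is free -> assigned | voices=[73 68 89 - -]
Op 4: note_on(84): voice 3 is free -> assigned | voices=[73 68 89 84 -]
Op 5: note_on(67): voice 4 is free -> assigned | voices=[73 68 89 84 67]
Op 6: note_on(61): all voices busy, STEAL voice 0 (pitch 73, oldest) -> assign | voices=[61 68 89 84 67]

Answer: 3 2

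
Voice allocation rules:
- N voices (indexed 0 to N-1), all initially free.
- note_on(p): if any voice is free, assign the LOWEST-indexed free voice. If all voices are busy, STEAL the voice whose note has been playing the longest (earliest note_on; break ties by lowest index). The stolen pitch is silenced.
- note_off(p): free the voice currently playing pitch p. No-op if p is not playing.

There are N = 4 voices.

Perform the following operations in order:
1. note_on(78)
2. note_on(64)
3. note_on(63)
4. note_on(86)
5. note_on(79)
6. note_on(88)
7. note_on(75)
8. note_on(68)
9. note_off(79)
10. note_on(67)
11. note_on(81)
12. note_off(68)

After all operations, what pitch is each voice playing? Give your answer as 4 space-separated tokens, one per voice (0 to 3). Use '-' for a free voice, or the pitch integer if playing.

Answer: 67 81 75 -

Derivation:
Op 1: note_on(78): voice 0 is free -> assigned | voices=[78 - - -]
Op 2: note_on(64): voice 1 is free -> assigned | voices=[78 64 - -]
Op 3: note_on(63): voice 2 is free -> assigned | voices=[78 64 63 -]
Op 4: note_on(86): voice 3 is free -> assigned | voices=[78 64 63 86]
Op 5: note_on(79): all voices busy, STEAL voice 0 (pitch 78, oldest) -> assign | voices=[79 64 63 86]
Op 6: note_on(88): all voices busy, STEAL voice 1 (pitch 64, oldest) -> assign | voices=[79 88 63 86]
Op 7: note_on(75): all voices busy, STEAL voice 2 (pitch 63, oldest) -> assign | voices=[79 88 75 86]
Op 8: note_on(68): all voices busy, STEAL voice 3 (pitch 86, oldest) -> assign | voices=[79 88 75 68]
Op 9: note_off(79): free voice 0 | voices=[- 88 75 68]
Op 10: note_on(67): voice 0 is free -> assigned | voices=[67 88 75 68]
Op 11: note_on(81): all voices busy, STEAL voice 1 (pitch 88, oldest) -> assign | voices=[67 81 75 68]
Op 12: note_off(68): free voice 3 | voices=[67 81 75 -]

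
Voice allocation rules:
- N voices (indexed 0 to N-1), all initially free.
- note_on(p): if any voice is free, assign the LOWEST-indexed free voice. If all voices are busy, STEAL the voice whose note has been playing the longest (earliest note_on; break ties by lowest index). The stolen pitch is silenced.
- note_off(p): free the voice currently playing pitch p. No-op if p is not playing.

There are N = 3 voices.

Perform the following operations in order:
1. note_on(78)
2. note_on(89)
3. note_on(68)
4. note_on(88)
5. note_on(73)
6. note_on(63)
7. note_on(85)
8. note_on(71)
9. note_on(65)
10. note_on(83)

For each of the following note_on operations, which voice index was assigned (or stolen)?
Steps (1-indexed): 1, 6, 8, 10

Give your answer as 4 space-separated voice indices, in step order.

Answer: 0 2 1 0

Derivation:
Op 1: note_on(78): voice 0 is free -> assigned | voices=[78 - -]
Op 2: note_on(89): voice 1 is free -> assigned | voices=[78 89 -]
Op 3: note_on(68): voice 2 is free -> assigned | voices=[78 89 68]
Op 4: note_on(88): all voices busy, STEAL voice 0 (pitch 78, oldest) -> assign | voices=[88 89 68]
Op 5: note_on(73): all voices busy, STEAL voice 1 (pitch 89, oldest) -> assign | voices=[88 73 68]
Op 6: note_on(63): all voices busy, STEAL voice 2 (pitch 68, oldest) -> assign | voices=[88 73 63]
Op 7: note_on(85): all voices busy, STEAL voice 0 (pitch 88, oldest) -> assign | voices=[85 73 63]
Op 8: note_on(71): all voices busy, STEAL voice 1 (pitch 73, oldest) -> assign | voices=[85 71 63]
Op 9: note_on(65): all voices busy, STEAL voice 2 (pitch 63, oldest) -> assign | voices=[85 71 65]
Op 10: note_on(83): all voices busy, STEAL voice 0 (pitch 85, oldest) -> assign | voices=[83 71 65]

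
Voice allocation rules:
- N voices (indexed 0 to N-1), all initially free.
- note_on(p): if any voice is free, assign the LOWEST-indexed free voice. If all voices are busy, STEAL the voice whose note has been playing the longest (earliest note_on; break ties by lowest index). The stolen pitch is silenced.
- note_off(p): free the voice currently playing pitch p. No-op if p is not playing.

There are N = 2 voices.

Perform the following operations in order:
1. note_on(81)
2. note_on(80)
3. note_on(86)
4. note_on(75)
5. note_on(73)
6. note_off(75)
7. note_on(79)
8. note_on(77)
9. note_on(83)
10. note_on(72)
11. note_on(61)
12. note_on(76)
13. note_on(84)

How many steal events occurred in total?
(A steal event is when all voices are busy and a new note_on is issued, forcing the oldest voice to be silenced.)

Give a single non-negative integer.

Op 1: note_on(81): voice 0 is free -> assigned | voices=[81 -]
Op 2: note_on(80): voice 1 is free -> assigned | voices=[81 80]
Op 3: note_on(86): all voices busy, STEAL voice 0 (pitch 81, oldest) -> assign | voices=[86 80]
Op 4: note_on(75): all voices busy, STEAL voice 1 (pitch 80, oldest) -> assign | voices=[86 75]
Op 5: note_on(73): all voices busy, STEAL voice 0 (pitch 86, oldest) -> assign | voices=[73 75]
Op 6: note_off(75): free voice 1 | voices=[73 -]
Op 7: note_on(79): voice 1 is free -> assigned | voices=[73 79]
Op 8: note_on(77): all voices busy, STEAL voice 0 (pitch 73, oldest) -> assign | voices=[77 79]
Op 9: note_on(83): all voices busy, STEAL voice 1 (pitch 79, oldest) -> assign | voices=[77 83]
Op 10: note_on(72): all voices busy, STEAL voice 0 (pitch 77, oldest) -> assign | voices=[72 83]
Op 11: note_on(61): all voices busy, STEAL voice 1 (pitch 83, oldest) -> assign | voices=[72 61]
Op 12: note_on(76): all voices busy, STEAL voice 0 (pitch 72, oldest) -> assign | voices=[76 61]
Op 13: note_on(84): all voices busy, STEAL voice 1 (pitch 61, oldest) -> assign | voices=[76 84]

Answer: 9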